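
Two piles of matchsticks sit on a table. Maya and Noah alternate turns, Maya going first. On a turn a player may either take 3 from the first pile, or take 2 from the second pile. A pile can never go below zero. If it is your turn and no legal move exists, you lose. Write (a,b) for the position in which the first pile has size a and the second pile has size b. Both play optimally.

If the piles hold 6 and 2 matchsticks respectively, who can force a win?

Classify positions by backward induction: terminal positions (no move available) are L. From any other position, the mover wins iff some move reaches an L.
No move ever increases a pile, so every position that can arise here has a ≤ 6 and b ≤ 2; it is enough to label the cells with 0 ≤ a ≤ 6 and 0 ≤ b ≤ 2.
Every move lowers a or b (never raises either), so fill the grid row by row in increasing a, and left to right within a row: each cell's successors are then already labelled.
      b=0  b=1  b=2
a=0:    L    L    W
a=1:    L    L    W
a=2:    L    L    W
a=3:    W    W    L
a=4:    W    W    L
a=5:    W    W    L
a=6:    L    L    W
Cells with no legal move (terminal, hence L): (0,0), (0,1), (1,0), (1,1), (2,0), (2,1).
The remaining L cells, each justified by listing all of its moves:
(3,2): L (options (0,2)(W), (3,0)(W) are all W)
(4,2): L (options (1,2)(W), (4,0)(W) are all W)
(5,2): L (options (2,2)(W), (5,0)(W) are all W)
(6,0): L (sole option (3,0)(W) is W)
(6,1): L (sole option (3,1)(W) is W)
Every other cell has at least one move into one of the L cells above, so it is W.
From (6,2) Maya can move to (3,2), reaching an L position.

Maya wins.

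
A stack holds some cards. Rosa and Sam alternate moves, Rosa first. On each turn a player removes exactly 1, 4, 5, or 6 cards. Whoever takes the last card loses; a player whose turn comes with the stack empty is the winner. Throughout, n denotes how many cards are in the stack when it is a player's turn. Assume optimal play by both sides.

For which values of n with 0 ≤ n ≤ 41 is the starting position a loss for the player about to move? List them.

1, 3, 10, 12, 19, 21, 28, 30, 37, 39

Compute win/loss labels from the base case upward. A position with no move is W. Any other position is W if it can reach an L in one move, else L.
n=0: no move; the opponent has just taken the last card and therefore loses → W
n=1: L (sole option 0(W) is W)
n=2: W (go to 1, an L position)
n=3: L (sole option 2(W) is W)
n=4: W (go to 3, an L position)
n=5: W (go to 1, an L position)
n=6: W (go to 1, an L position)
n=7: W (go to 3, an L position)
n=8: W (go to 3, an L position)
n=9: W (go to 3, an L position)
n=10: L (options 9(W), 6(W), 5(W), 4(W) are all W)
n=11: W (go to 10, an L position)
n=12: L (options 11(W), 8(W), 7(W), 6(W) are all W)
n=13: W (go to 12, an L position)
n=14: W (go to 10, an L position)
n=15: W (go to 10, an L position)
n=16: W (go to 12, an L position)
n=17: W (go to 12, an L position)
n=18: W (go to 12, an L position)
n=19: L (options 18(W), 15(W), 14(W), 13(W) are all W)
n=20: W (go to 19, an L position)
n=21: L (options 20(W), 17(W), 16(W), 15(W) are all W)
n=22: W (go to 21, an L position)
n=23: W (go to 19, an L position)
n=24: W (go to 19, an L position)
n=25: W (go to 21, an L position)
n=26: W (go to 21, an L position)
n=27: W (go to 21, an L position)
n=28: L (options 27(W), 24(W), 23(W), 22(W) are all W)
n=29: W (go to 28, an L position)
n=30: L (options 29(W), 26(W), 25(W), 24(W) are all W)
n=31: W (go to 30, an L position)
n=32: W (go to 28, an L position)
n=33: W (go to 28, an L position)
n=34: W (go to 30, an L position)
n=35: W (go to 30, an L position)
n=36: W (go to 30, an L position)
n=37: L (options 36(W), 33(W), 32(W), 31(W) are all W)
n=38: W (go to 37, an L position)
n=39: L (options 38(W), 35(W), 34(W), 33(W) are all W)
n=40: W (go to 39, an L position)
n=41: W (go to 37, an L position)
The losing starting values of n are exactly the entries labelled L in this table (10 of them).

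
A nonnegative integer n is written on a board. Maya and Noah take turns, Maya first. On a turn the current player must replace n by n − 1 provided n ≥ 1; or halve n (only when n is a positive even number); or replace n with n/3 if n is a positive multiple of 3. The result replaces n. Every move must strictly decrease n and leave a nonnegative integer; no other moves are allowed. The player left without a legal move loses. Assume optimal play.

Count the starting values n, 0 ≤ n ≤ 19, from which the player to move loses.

Compute win/loss labels from the base case upward. A position with no move is L. Any other position is W if it can reach an L in one move, else L.
n=0: no move → L
n=1: can move to 0, which is L ⇒ W
n=2: the only move is to 1(W), a W ⇒ L
n=3: can move to 2, which is L ⇒ W
n=4: can move to 2, which is L ⇒ W
n=5: the only move is to 4(W), a W ⇒ L
n=6: can move to 2, which is L ⇒ W
n=7: the only move is to 6(W), a W ⇒ L
n=8: can move to 7, which is L ⇒ W
n=9: moves to 3(W), 8(W); every one is W ⇒ L
n=10: can move to 5, which is L ⇒ W
n=11: the only move is to 10(W), a W ⇒ L
n=12: can move to 11, which is L ⇒ W
n=13: the only move is to 12(W), a W ⇒ L
n=14: can move to 7, which is L ⇒ W
n=15: can move to 5, which is L ⇒ W
n=16: moves to 8(W), 15(W); every one is W ⇒ L
n=17: can move to 16, which is L ⇒ W
n=18: can move to 9, which is L ⇒ W
n=19: the only move is to 18(W), a W ⇒ L
L entries with 0 ≤ n ≤ 19: n = 0, 2, 5, 7, 9, 11, 13, 16, 19; that makes 9.

9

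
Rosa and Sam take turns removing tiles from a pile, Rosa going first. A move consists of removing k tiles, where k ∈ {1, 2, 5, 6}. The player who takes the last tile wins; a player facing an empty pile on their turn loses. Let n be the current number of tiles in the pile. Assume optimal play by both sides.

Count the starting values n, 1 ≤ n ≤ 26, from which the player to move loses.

Use the standard recursion: the mover loses at a terminal position; elsewhere, the mover wins exactly when some move hands the opponent an L position.
n=0: no move → L
n=1: W (go to 0, an L position)
n=2: W (go to 0, an L position)
n=3: L (options 2(W), 1(W) are all W)
n=4: W (go to 3, an L position)
n=5: W (go to 3, an L position)
n=6: W (go to 0, an L position)
n=7: L (options 6(W), 5(W), 2(W), 1(W) are all W)
n=8: W (go to 7, an L position)
n=9: W (go to 7, an L position)
n=10: L (options 9(W), 8(W), 5(W), 4(W) are all W)
n=11: W (go to 10, an L position)
n=12: W (go to 10, an L position)
n=13: W (go to 7, an L position)
n=14: L (options 13(W), 12(W), 9(W), 8(W) are all W)
n=15: W (go to 14, an L position)
n=16: W (go to 14, an L position)
n=17: L (options 16(W), 15(W), 12(W), 11(W) are all W)
n=18: W (go to 17, an L position)
n=19: W (go to 17, an L position)
n=20: W (go to 14, an L position)
n=21: L (options 20(W), 19(W), 16(W), 15(W) are all W)
n=22: W (go to 21, an L position)
n=23: W (go to 21, an L position)
n=24: L (options 23(W), 22(W), 19(W), 18(W) are all W)
n=25: W (go to 24, an L position)
n=26: W (go to 24, an L position)
L entries with 1 ≤ n ≤ 26 (n=0 is outside the asked range and is not counted): n = 3, 7, 10, 14, 17, 21, 24; that makes 7.

7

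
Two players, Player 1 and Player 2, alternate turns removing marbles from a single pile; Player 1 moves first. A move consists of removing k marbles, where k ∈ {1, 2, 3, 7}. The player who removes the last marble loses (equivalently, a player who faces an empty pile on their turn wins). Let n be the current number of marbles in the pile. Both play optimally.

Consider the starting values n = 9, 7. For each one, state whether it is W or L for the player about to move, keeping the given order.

Use the standard recursion: the mover wins at a terminal position; elsewhere, the mover wins exactly when some move hands the opponent an L position.
n=0: no move; the opponent has just taken the last marble and therefore loses → W
n=1: L (sole option 0(W) is W)
n=2: W (go to 1, an L position)
n=3: W (go to 1, an L position)
n=4: W (go to 1, an L position)
n=5: L (options 4(W), 3(W), 2(W) are all W)
n=6: W (go to 5, an L position)
n=7: W (go to 5, an L position)
n=8: W (go to 5, an L position)
n=9: L (options 8(W), 7(W), 6(W), 2(W) are all W)

9: L, 7: W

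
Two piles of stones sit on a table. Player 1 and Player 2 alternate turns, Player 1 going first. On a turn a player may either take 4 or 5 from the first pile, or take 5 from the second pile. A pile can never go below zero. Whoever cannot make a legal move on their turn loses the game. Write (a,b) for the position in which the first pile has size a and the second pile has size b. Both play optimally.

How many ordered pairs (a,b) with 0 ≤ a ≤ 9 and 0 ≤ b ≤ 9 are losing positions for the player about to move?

Compute win/loss labels from the base case upward. A position with no move is L. Any other position is W if it can reach an L in one move, else L.
Every move lowers a or b (never raises either), so fill the grid row by row in increasing a, and left to right within a row: each cell's successors are then already labelled.
      b=0  b=1  b=2  b=3  b=4  b=5  b=6  b=7  b=8  b=9
a=0:    L    L    L    L    L    W    W    W    W    W
a=1:    L    L    L    L    L    W    W    W    W    W
a=2:    L    L    L    L    L    W    W    W    W    W
a=3:    L    L    L    L    L    W    W    W    W    W
a=4:    W    W    W    W    W    L    L    L    L    L
a=5:    W    W    W    W    W    L    L    L    L    L
a=6:    W    W    W    W    W    L    L    L    L    L
a=7:    W    W    W    W    W    L    L    L    L    L
a=8:    W    W    W    W    W    W    W    W    W    W
a=9:    L    L    L    L    L    W    W    W    W    W
Cells with no legal move (terminal, hence L): (0,0), (0,1), (0,2), (0,3), (0,4), (1,0), (1,1), (1,2), (1,3), (1,4), (2,0), (2,1), (2,2), (2,3), (2,4), (3,0), (3,1), (3,2), (3,3), (3,4).
The remaining L cells, each justified by listing all of its moves:
(4,5): moves to (0,5)(W), (4,0)(W); every one is W ⇒ L
(4,6): moves to (0,6)(W), (4,1)(W); every one is W ⇒ L
(4,7): moves to (0,7)(W), (4,2)(W); every one is W ⇒ L
(4,8): moves to (0,8)(W), (4,3)(W); every one is W ⇒ L
(4,9): moves to (0,9)(W), (4,4)(W); every one is W ⇒ L
(5,5): moves to (1,5)(W), (0,5)(W), (5,0)(W); every one is W ⇒ L
(5,6): moves to (1,6)(W), (0,6)(W), (5,1)(W); every one is W ⇒ L
(5,7): moves to (1,7)(W), (0,7)(W), (5,2)(W); every one is W ⇒ L
(5,8): moves to (1,8)(W), (0,8)(W), (5,3)(W); every one is W ⇒ L
(5,9): moves to (1,9)(W), (0,9)(W), (5,4)(W); every one is W ⇒ L
(6,5): moves to (2,5)(W), (1,5)(W), (6,0)(W); every one is W ⇒ L
(6,6): moves to (2,6)(W), (1,6)(W), (6,1)(W); every one is W ⇒ L
(6,7): moves to (2,7)(W), (1,7)(W), (6,2)(W); every one is W ⇒ L
(6,8): moves to (2,8)(W), (1,8)(W), (6,3)(W); every one is W ⇒ L
(6,9): moves to (2,9)(W), (1,9)(W), (6,4)(W); every one is W ⇒ L
(7,5): moves to (3,5)(W), (2,5)(W), (7,0)(W); every one is W ⇒ L
(7,6): moves to (3,6)(W), (2,6)(W), (7,1)(W); every one is W ⇒ L
(7,7): moves to (3,7)(W), (2,7)(W), (7,2)(W); every one is W ⇒ L
(7,8): moves to (3,8)(W), (2,8)(W), (7,3)(W); every one is W ⇒ L
(7,9): moves to (3,9)(W), (2,9)(W), (7,4)(W); every one is W ⇒ L
(9,0): moves to (5,0)(W), (4,0)(W); every one is W ⇒ L
(9,1): moves to (5,1)(W), (4,1)(W); every one is W ⇒ L
(9,2): moves to (5,2)(W), (4,2)(W); every one is W ⇒ L
(9,3): moves to (5,3)(W), (4,3)(W); every one is W ⇒ L
(9,4): moves to (5,4)(W), (4,4)(W); every one is W ⇒ L
Every other cell has at least one move into one of the L cells above, so it is W.
L cells per row: a=0: 5, a=1: 5, a=2: 5, a=3: 5, a=4: 5, a=5: 5, a=6: 5, a=7: 5, a=8: 0, a=9: 5; total 45.

45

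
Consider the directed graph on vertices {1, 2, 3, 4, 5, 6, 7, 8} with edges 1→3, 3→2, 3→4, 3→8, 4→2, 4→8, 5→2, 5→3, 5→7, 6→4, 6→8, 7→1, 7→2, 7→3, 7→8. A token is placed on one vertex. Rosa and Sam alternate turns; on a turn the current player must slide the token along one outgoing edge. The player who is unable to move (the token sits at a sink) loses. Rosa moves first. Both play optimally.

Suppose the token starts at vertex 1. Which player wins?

Build the W/L table. Terminal = L. A non-terminal position is W if it has a move to some L; otherwise it is L.
Every edge goes from a vertex to one that appears earlier in the order 2, 8, 4, 3, 1, 7, 5, 6, so processing vertices in that order labels each vertex after all of its successors.
2: no outgoing edge → L
8: no outgoing edge → L
4: can move to 8, which is L ⇒ W
3: can move to 8, which is L ⇒ W
1: the only move is to 3(W), a W ⇒ L
7: can move to 1, which is L ⇒ W
5: can move to 2, which is L ⇒ W
6: can move to 8, which is L ⇒ W
Every move from 1 reaches a W position, so the mover loses.

Sam wins.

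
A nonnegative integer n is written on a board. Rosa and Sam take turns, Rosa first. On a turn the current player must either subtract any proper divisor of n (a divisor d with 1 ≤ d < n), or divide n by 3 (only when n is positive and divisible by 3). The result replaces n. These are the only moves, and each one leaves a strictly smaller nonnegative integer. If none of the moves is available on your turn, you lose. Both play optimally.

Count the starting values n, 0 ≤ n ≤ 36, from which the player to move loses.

15

Positions with no move are L. A position that does have a move is losing for the player to move precisely when every available move leads to a winning position for the opponent. Fill in the labels:
n=0: no move → L
n=1: no move → L
n=2: →1(L), so W
n=3: →1(L), so W
n=4: →2(W), 3(W) — all W, so L
n=5: →4(L), so W
n=6: →4(L), so W
n=7: →6(W) only, which is W, so L
n=8: →4(L), so W
n=9: →3(W), 6(W), 8(W) — all W, so L
n=10: →9(L), so W
n=11: →10(W) only, which is W, so L
n=12: →4(L), so W
n=13: →12(W) only, which is W, so L
n=14: →7(L), so W
n=15: →5(W), 10(W), 12(W), 14(W) — all W, so L
n=16: →15(L), so W
n=17: →16(W) only, which is W, so L
n=18: →9(L), so W
n=19: →18(W) only, which is W, so L
n=20: →15(L), so W
n=21: →7(L), so W
n=22: →11(L), so W
n=23: →22(W) only, which is W, so L
n=24: →23(L), so W
n=25: →20(W), 24(W) — all W, so L
n=26: →13(L), so W
n=27: →9(L), so W
n=28: →14(W), 21(W), 24(W), 26(W), 27(W) — all W, so L
n=29: →28(L), so W
n=30: →15(L), so W
n=31: →30(W) only, which is W, so L
n=32: →28(L), so W
n=33: →11(L), so W
n=34: →17(L), so W
n=35: →28(L), so W
n=36: →12(W), 18(W), 24(W), 27(W), 30(W), 32(W), 33(W), 34(W), 35(W) — all W, so L
L entries with 0 ≤ n ≤ 36: n = 0, 1, 4, 7, 9, 11, 13, 15, 17, 19, 23, 25, 28, 31, 36; that makes 15.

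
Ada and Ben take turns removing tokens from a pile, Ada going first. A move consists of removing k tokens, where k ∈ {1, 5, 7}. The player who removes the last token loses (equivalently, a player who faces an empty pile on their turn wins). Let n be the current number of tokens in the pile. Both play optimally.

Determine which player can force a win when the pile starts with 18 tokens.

Positions with no move are W. A position that does have a move is losing for the player to move precisely when every available move leads to a winning position for the opponent. Fill in the labels:
n=0: no move; the opponent has just taken the last token and therefore loses → W
n=1: →0(W) only, which is W, so L
n=2: →1(L), so W
n=3: →2(W) only, which is W, so L
n=4: →3(L), so W
n=5: →4(W), 0(W) — all W, so L
n=6: →5(L), so W
n=7: →6(W), 2(W), 0(W) — all W, so L
n=8: →7(L), so W
n=9: →8(W), 4(W), 2(W) — all W, so L
n=10: →9(L), so W
n=11: →10(W), 6(W), 4(W) — all W, so L
n=12: →11(L), so W
n=13: →12(W), 8(W), 6(W) — all W, so L
n=14: →13(L), so W
n=15: →14(W), 10(W), 8(W) — all W, so L
n=16: →15(L), so W
n=17: →16(W), 12(W), 10(W) — all W, so L
n=18: →17(L), so W
The starting position 18 is W: Ada should remove 1, leaving 17, handing over an L position.

Ada wins.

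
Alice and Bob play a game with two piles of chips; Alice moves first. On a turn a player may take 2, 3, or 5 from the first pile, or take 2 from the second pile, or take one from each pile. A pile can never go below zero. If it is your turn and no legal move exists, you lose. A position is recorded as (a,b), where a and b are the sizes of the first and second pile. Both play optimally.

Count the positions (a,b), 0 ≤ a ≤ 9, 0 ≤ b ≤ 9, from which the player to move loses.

32

Label each position W (a win for the player to move) or L (a loss). A position with no legal move is L; any other position is W exactly when some move reaches an L, and L when every move reaches a W.
Every move lowers a or b (never raises either), so fill the grid row by row in increasing a, and left to right within a row: each cell's successors are then already labelled.
      b=0  b=1  b=2  b=3  b=4  b=5  b=6  b=7  b=8  b=9
a=0:    L    L    W    W    L    L    W    W    L    L
a=1:    L    W    W    L    L    W    W    L    L    W
a=2:    W    W    L    L    W    W    L    L    W    W
a=3:    W    W    L    W    W    W    L    W    W    W
a=4:    W    L    W    W    W    L    W    W    W    L
a=5:    W    W    W    W    W    W    W    W    W    W
a=6:    W    W    W    W    W    W    W    W    W    W
a=7:    L    W    W    W    L    W    W    W    L    W
a=8:    L    W    W    L    L    W    W    L    L    W
a=9:    W    W    L    L    W    W    L    L    W    W
Cells with no legal move (terminal, hence L): (0,0), (0,1), (1,0).
The remaining L cells, each justified by listing all of its moves:
(0,4): the only move is to (0,2)(W), a W ⇒ L
(0,5): the only move is to (0,3)(W), a W ⇒ L
(0,8): the only move is to (0,6)(W), a W ⇒ L
(0,9): the only move is to (0,7)(W), a W ⇒ L
(1,3): moves to (1,1)(W), (0,2)(W); every one is W ⇒ L
(1,4): moves to (1,2)(W), (0,3)(W); every one is W ⇒ L
(1,7): moves to (1,5)(W), (0,6)(W); every one is W ⇒ L
(1,8): moves to (1,6)(W), (0,7)(W); every one is W ⇒ L
(2,2): moves to (0,2)(W), (2,0)(W), (1,1)(W); every one is W ⇒ L
(2,3): moves to (0,3)(W), (2,1)(W), (1,2)(W); every one is W ⇒ L
(2,6): moves to (0,6)(W), (2,4)(W), (1,5)(W); every one is W ⇒ L
(2,7): moves to (0,7)(W), (2,5)(W), (1,6)(W); every one is W ⇒ L
(3,2): moves to (1,2)(W), (0,2)(W), (3,0)(W), (2,1)(W); every one is W ⇒ L
(3,6): moves to (1,6)(W), (0,6)(W), (3,4)(W), (2,5)(W); every one is W ⇒ L
(4,1): moves to (2,1)(W), (1,1)(W), (3,0)(W); every one is W ⇒ L
(4,5): moves to (2,5)(W), (1,5)(W), (4,3)(W), (3,4)(W); every one is W ⇒ L
(4,9): moves to (2,9)(W), (1,9)(W), (4,7)(W), (3,8)(W); every one is W ⇒ L
(7,0): moves to (5,0)(W), (4,0)(W), (2,0)(W); every one is W ⇒ L
(7,4): moves to (5,4)(W), (4,4)(W), (2,4)(W), (7,2)(W), (6,3)(W); every one is W ⇒ L
(7,8): moves to (5,8)(W), (4,8)(W), (2,8)(W), (7,6)(W), (6,7)(W); every one is W ⇒ L
(8,0): moves to (6,0)(W), (5,0)(W), (3,0)(W); every one is W ⇒ L
(8,3): moves to (6,3)(W), (5,3)(W), (3,3)(W), (8,1)(W), (7,2)(W); every one is W ⇒ L
(8,4): moves to (6,4)(W), (5,4)(W), (3,4)(W), (8,2)(W), (7,3)(W); every one is W ⇒ L
(8,7): moves to (6,7)(W), (5,7)(W), (3,7)(W), (8,5)(W), (7,6)(W); every one is W ⇒ L
(8,8): moves to (6,8)(W), (5,8)(W), (3,8)(W), (8,6)(W), (7,7)(W); every one is W ⇒ L
(9,2): moves to (7,2)(W), (6,2)(W), (4,2)(W), (9,0)(W), (8,1)(W); every one is W ⇒ L
(9,3): moves to (7,3)(W), (6,3)(W), (4,3)(W), (9,1)(W), (8,2)(W); every one is W ⇒ L
(9,6): moves to (7,6)(W), (6,6)(W), (4,6)(W), (9,4)(W), (8,5)(W); every one is W ⇒ L
(9,7): moves to (7,7)(W), (6,7)(W), (4,7)(W), (9,5)(W), (8,6)(W); every one is W ⇒ L
Every other cell has at least one move into one of the L cells above, so it is W.
L cells per row: a=0: 6, a=1: 5, a=2: 4, a=3: 2, a=4: 3, a=5: 0, a=6: 0, a=7: 3, a=8: 5, a=9: 4; total 32.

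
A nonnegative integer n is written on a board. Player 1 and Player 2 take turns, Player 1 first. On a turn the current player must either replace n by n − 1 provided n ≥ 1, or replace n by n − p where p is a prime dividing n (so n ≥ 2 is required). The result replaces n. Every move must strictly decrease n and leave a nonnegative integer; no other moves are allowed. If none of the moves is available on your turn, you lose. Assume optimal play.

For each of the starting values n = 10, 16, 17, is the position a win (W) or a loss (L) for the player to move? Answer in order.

10: W, 16: L, 17: W

Work bottom-up. With no move the player to move loses. Otherwise the position is W if at least one move leads to an L position for the opponent, and L if every move leads to a W.
n=0: no move → L
n=1: W (go to 0, an L position)
n=2: W (go to 0, an L position)
n=3: W (go to 0, an L position)
n=4: L (options 2(W), 3(W) are all W)
n=5: W (go to 0, an L position)
n=6: W (go to 4, an L position)
n=7: W (go to 0, an L position)
n=8: L (options 6(W), 7(W) are all W)
n=9: W (go to 8, an L position)
n=10: W (go to 8, an L position)
n=11: W (go to 0, an L position)
n=12: L (options 9(W), 10(W), 11(W) are all W)
n=13: W (go to 0, an L position)
n=14: W (go to 12, an L position)
n=15: W (go to 12, an L position)
n=16: L (options 14(W), 15(W) are all W)
n=17: W (go to 0, an L position)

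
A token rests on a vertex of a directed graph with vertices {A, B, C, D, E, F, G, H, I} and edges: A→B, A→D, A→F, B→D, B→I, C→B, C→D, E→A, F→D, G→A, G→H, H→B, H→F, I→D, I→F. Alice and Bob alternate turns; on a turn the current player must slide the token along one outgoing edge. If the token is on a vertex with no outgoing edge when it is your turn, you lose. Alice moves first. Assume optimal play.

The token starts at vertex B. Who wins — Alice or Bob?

Alice wins.

Build the W/L table. Terminal = L. A non-terminal position is W if it has a move to some L; otherwise it is L.
Every edge goes from a vertex to one that appears earlier in the order D, F, I, B, A, C, E, H, G, so processing vertices in that order labels each vertex after all of its successors.
D: no outgoing edge → L
F: reaches L-position D → W
I: reaches L-position D → W
B: reaches L-position D → W
A: reaches L-position D → W
C: reaches L-position D → W
E: only reaches A(W), which is W → L
H: only reaches B(W), F(W), all W → L
G: reaches L-position H → W
From B Alice can move to D, reaching an L position.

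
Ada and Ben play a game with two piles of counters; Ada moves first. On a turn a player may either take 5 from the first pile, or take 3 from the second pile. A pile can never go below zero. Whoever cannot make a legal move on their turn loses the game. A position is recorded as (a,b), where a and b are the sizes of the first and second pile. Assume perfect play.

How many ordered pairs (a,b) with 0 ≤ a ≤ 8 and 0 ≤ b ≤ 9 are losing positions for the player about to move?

Work bottom-up. With no move the player to move loses. Otherwise the position is W if at least one move leads to an L position for the opponent, and L if every move leads to a W.
Every move lowers a or b (never raises either), so fill the grid row by row in increasing a, and left to right within a row: each cell's successors are then already labelled.
      b=0  b=1  b=2  b=3  b=4  b=5  b=6  b=7  b=8  b=9
a=0:    L    L    L    W    W    W    L    L    L    W
a=1:    L    L    L    W    W    W    L    L    L    W
a=2:    L    L    L    W    W    W    L    L    L    W
a=3:    L    L    L    W    W    W    L    L    L    W
a=4:    L    L    L    W    W    W    L    L    L    W
a=5:    W    W    W    L    L    L    W    W    W    L
a=6:    W    W    W    L    L    L    W    W    W    L
a=7:    W    W    W    L    L    L    W    W    W    L
a=8:    W    W    W    L    L    L    W    W    W    L
Cells with no legal move (terminal, hence L): (0,0), (0,1), (0,2), (1,0), (1,1), (1,2), (2,0), (2,1), (2,2), (3,0), (3,1), (3,2), (4,0), (4,1), (4,2).
The remaining L cells, each justified by listing all of its moves:
(0,6): L (sole option (0,3)(W) is W)
(0,7): L (sole option (0,4)(W) is W)
(0,8): L (sole option (0,5)(W) is W)
(1,6): L (sole option (1,3)(W) is W)
(1,7): L (sole option (1,4)(W) is W)
(1,8): L (sole option (1,5)(W) is W)
(2,6): L (sole option (2,3)(W) is W)
(2,7): L (sole option (2,4)(W) is W)
(2,8): L (sole option (2,5)(W) is W)
(3,6): L (sole option (3,3)(W) is W)
(3,7): L (sole option (3,4)(W) is W)
(3,8): L (sole option (3,5)(W) is W)
(4,6): L (sole option (4,3)(W) is W)
(4,7): L (sole option (4,4)(W) is W)
(4,8): L (sole option (4,5)(W) is W)
(5,3): L (options (0,3)(W), (5,0)(W) are all W)
(5,4): L (options (0,4)(W), (5,1)(W) are all W)
(5,5): L (options (0,5)(W), (5,2)(W) are all W)
(5,9): L (options (0,9)(W), (5,6)(W) are all W)
(6,3): L (options (1,3)(W), (6,0)(W) are all W)
(6,4): L (options (1,4)(W), (6,1)(W) are all W)
(6,5): L (options (1,5)(W), (6,2)(W) are all W)
(6,9): L (options (1,9)(W), (6,6)(W) are all W)
(7,3): L (options (2,3)(W), (7,0)(W) are all W)
(7,4): L (options (2,4)(W), (7,1)(W) are all W)
(7,5): L (options (2,5)(W), (7,2)(W) are all W)
(7,9): L (options (2,9)(W), (7,6)(W) are all W)
(8,3): L (options (3,3)(W), (8,0)(W) are all W)
(8,4): L (options (3,4)(W), (8,1)(W) are all W)
(8,5): L (options (3,5)(W), (8,2)(W) are all W)
(8,9): L (options (3,9)(W), (8,6)(W) are all W)
Every other cell has at least one move into one of the L cells above, so it is W.
L cells per row: a=0: 6, a=1: 6, a=2: 6, a=3: 6, a=4: 6, a=5: 4, a=6: 4, a=7: 4, a=8: 4; total 46.

46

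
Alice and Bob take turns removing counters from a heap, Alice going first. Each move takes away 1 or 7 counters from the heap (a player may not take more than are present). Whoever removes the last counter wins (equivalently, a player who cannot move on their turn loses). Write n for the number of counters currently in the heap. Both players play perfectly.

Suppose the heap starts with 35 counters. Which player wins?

Label each position W (a win for the player to move) or L (a loss). A position with no legal move is L; any other position is W exactly when some move reaches an L, and L when every move reaches a W.
n=0: no move → L
n=1: reaches L-position 0 → W
n=2: only reaches 1(W), which is W → L
n=3: reaches L-position 2 → W
n=4: only reaches 3(W), which is W → L
n=5: reaches L-position 4 → W
n=6: only reaches 5(W), which is W → L
n=7: reaches L-position 6 → W
n=8: only reaches 7(W), 1(W), all W → L
n=9: reaches L-position 8 → W
n=10: only reaches 9(W), 3(W), all W → L
n=11: reaches L-position 10 → W
n=12: only reaches 11(W), 5(W), all W → L
n=13: reaches L-position 12 → W
n=14: only reaches 13(W), 7(W), all W → L
n=15: reaches L-position 14 → W
n=16: only reaches 15(W), 9(W), all W → L
n=17: reaches L-position 16 → W
n=18: only reaches 17(W), 11(W), all W → L
n=19: reaches L-position 18 → W
n=20: only reaches 19(W), 13(W), all W → L
n=21: reaches L-position 20 → W
n=22: only reaches 21(W), 15(W), all W → L
n=23: reaches L-position 22 → W
n=24: only reaches 23(W), 17(W), all W → L
n=25: reaches L-position 24 → W
n=26: only reaches 25(W), 19(W), all W → L
n=27: reaches L-position 26 → W
n=28: only reaches 27(W), 21(W), all W → L
n=29: reaches L-position 28 → W
n=30: only reaches 29(W), 23(W), all W → L
n=31: reaches L-position 30 → W
n=32: only reaches 31(W), 25(W), all W → L
n=33: reaches L-position 32 → W
n=34: only reaches 33(W), 27(W), all W → L
n=35: reaches L-position 34 → W
From 35 Alice can remove 1, leaving 34, reaching an L position.

Alice wins.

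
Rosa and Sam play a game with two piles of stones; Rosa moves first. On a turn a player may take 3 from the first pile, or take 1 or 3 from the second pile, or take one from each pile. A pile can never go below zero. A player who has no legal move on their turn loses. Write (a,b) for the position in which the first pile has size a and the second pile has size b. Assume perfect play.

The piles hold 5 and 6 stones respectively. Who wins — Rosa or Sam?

Positions with no move are L. A position that does have a move is losing for the player to move precisely when every available move leads to a winning position for the opponent. Fill in the labels:
No move ever increases a pile, so every position that can arise here has a ≤ 5 and b ≤ 6; it is enough to label the cells with 0 ≤ a ≤ 5 and 0 ≤ b ≤ 6.
Every move lowers a or b (never raises either), so fill the grid row by row in increasing a, and left to right within a row: each cell's successors are then already labelled.
      b=0  b=1  b=2  b=3  b=4  b=5  b=6
a=0:    L    W    L    W    L    W    L
a=1:    L    W    L    W    L    W    L
a=2:    L    W    L    W    L    W    L
a=3:    W    W    W    W    W    W    W
a=4:    W    L    W    L    W    L    W
a=5:    W    L    W    L    W    L    W
Cells with no legal move (terminal, hence L): (0,0), (1,0), (2,0).
The remaining L cells, each justified by listing all of its moves:
(0,2): the only move is to (0,1)(W), a W ⇒ L
(0,4): moves to (0,3)(W), (0,1)(W); every one is W ⇒ L
(0,6): moves to (0,5)(W), (0,3)(W); every one is W ⇒ L
(1,2): moves to (1,1)(W), (0,1)(W); every one is W ⇒ L
(1,4): moves to (1,3)(W), (1,1)(W), (0,3)(W); every one is W ⇒ L
(1,6): moves to (1,5)(W), (1,3)(W), (0,5)(W); every one is W ⇒ L
(2,2): moves to (2,1)(W), (1,1)(W); every one is W ⇒ L
(2,4): moves to (2,3)(W), (2,1)(W), (1,3)(W); every one is W ⇒ L
(2,6): moves to (2,5)(W), (2,3)(W), (1,5)(W); every one is W ⇒ L
(4,1): moves to (1,1)(W), (4,0)(W), (3,0)(W); every one is W ⇒ L
(4,3): moves to (1,3)(W), (4,2)(W), (4,0)(W), (3,2)(W); every one is W ⇒ L
(4,5): moves to (1,5)(W), (4,4)(W), (4,2)(W), (3,4)(W); every one is W ⇒ L
(5,1): moves to (2,1)(W), (5,0)(W), (4,0)(W); every one is W ⇒ L
(5,3): moves to (2,3)(W), (5,2)(W), (5,0)(W), (4,2)(W); every one is W ⇒ L
(5,5): moves to (2,5)(W), (5,4)(W), (5,2)(W), (4,4)(W); every one is W ⇒ L
Every other cell has at least one move into one of the L cells above, so it is W.
From (5,6) Rosa can move to (2,6), reaching an L position.

Rosa wins.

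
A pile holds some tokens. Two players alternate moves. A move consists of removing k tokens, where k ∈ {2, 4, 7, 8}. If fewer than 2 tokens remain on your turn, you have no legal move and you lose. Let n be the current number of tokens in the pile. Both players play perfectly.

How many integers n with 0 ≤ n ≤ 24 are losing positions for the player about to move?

8

Use the standard recursion: the mover loses at a terminal position; elsewhere, the mover wins exactly when some move hands the opponent an L position.
n=0: no move → L
n=1: no move → L
n=2: can move to 0, which is L ⇒ W
n=3: can move to 1, which is L ⇒ W
n=4: can move to 0, which is L ⇒ W
n=5: can move to 1, which is L ⇒ W
n=6: moves to 4(W), 2(W); every one is W ⇒ L
n=7: can move to 0, which is L ⇒ W
n=8: can move to 6, which is L ⇒ W
n=9: can move to 1, which is L ⇒ W
n=10: can move to 6, which is L ⇒ W
n=11: moves to 9(W), 7(W), 4(W), 3(W); every one is W ⇒ L
n=12: moves to 10(W), 8(W), 5(W), 4(W); every one is W ⇒ L
n=13: can move to 11, which is L ⇒ W
n=14: can move to 12, which is L ⇒ W
n=15: can move to 11, which is L ⇒ W
n=16: can move to 12, which is L ⇒ W
n=17: moves to 15(W), 13(W), 10(W), 9(W); every one is W ⇒ L
n=18: can move to 11, which is L ⇒ W
n=19: can move to 17, which is L ⇒ W
n=20: can move to 12, which is L ⇒ W
n=21: can move to 17, which is L ⇒ W
n=22: moves to 20(W), 18(W), 15(W), 14(W); every one is W ⇒ L
n=23: moves to 21(W), 19(W), 16(W), 15(W); every one is W ⇒ L
n=24: can move to 22, which is L ⇒ W
L entries with 0 ≤ n ≤ 24: n = 0, 1, 6, 11, 12, 17, 22, 23; that makes 8.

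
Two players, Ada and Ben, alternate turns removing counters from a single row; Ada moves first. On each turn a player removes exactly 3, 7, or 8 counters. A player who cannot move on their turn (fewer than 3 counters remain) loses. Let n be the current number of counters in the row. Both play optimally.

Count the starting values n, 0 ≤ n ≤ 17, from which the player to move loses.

Use the standard recursion: the mover loses at a terminal position; elsewhere, the mover wins exactly when some move hands the opponent an L position.
n=0: no move → L
n=1: no move → L
n=2: no move → L
n=3: →0(L), so W
n=4: →1(L), so W
n=5: →2(L), so W
n=6: →3(W) only, which is W, so L
n=7: →0(L), so W
n=8: →1(L), so W
n=9: →6(L), so W
n=10: →2(L), so W
n=11: →8(W), 4(W), 3(W) — all W, so L
n=12: →9(W), 5(W), 4(W) — all W, so L
n=13: →6(L), so W
n=14: →11(L), so W
n=15: →12(L), so W
n=16: →13(W), 9(W), 8(W) — all W, so L
n=17: →14(W), 10(W), 9(W) — all W, so L
L entries with 0 ≤ n ≤ 17: n = 0, 1, 2, 6, 11, 12, 16, 17; that makes 8.

8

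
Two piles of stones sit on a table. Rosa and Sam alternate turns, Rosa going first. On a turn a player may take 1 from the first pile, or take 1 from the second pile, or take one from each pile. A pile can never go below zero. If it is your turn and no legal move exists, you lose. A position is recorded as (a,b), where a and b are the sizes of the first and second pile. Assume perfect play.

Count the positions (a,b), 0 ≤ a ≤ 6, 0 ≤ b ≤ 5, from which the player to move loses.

12

Use the standard recursion: the mover loses at a terminal position; elsewhere, the mover wins exactly when some move hands the opponent an L position.
Every move lowers a or b (never raises either), so fill the grid row by row in increasing a, and left to right within a row: each cell's successors are then already labelled.
      b=0  b=1  b=2  b=3  b=4  b=5
a=0:    L    W    L    W    L    W
a=1:    W    W    W    W    W    W
a=2:    L    W    L    W    L    W
a=3:    W    W    W    W    W    W
a=4:    L    W    L    W    L    W
a=5:    W    W    W    W    W    W
a=6:    L    W    L    W    L    W
Cells with no legal move (terminal, hence L): (0,0).
The remaining L cells, each justified by listing all of its moves:
(0,2): the only move is to (0,1)(W), a W ⇒ L
(0,4): the only move is to (0,3)(W), a W ⇒ L
(2,0): the only move is to (1,0)(W), a W ⇒ L
(2,2): moves to (1,2)(W), (2,1)(W), (1,1)(W); every one is W ⇒ L
(2,4): moves to (1,4)(W), (2,3)(W), (1,3)(W); every one is W ⇒ L
(4,0): the only move is to (3,0)(W), a W ⇒ L
(4,2): moves to (3,2)(W), (4,1)(W), (3,1)(W); every one is W ⇒ L
(4,4): moves to (3,4)(W), (4,3)(W), (3,3)(W); every one is W ⇒ L
(6,0): the only move is to (5,0)(W), a W ⇒ L
(6,2): moves to (5,2)(W), (6,1)(W), (5,1)(W); every one is W ⇒ L
(6,4): moves to (5,4)(W), (6,3)(W), (5,3)(W); every one is W ⇒ L
Every other cell has at least one move into one of the L cells above, so it is W.
L cells per row: a=0: 3, a=1: 0, a=2: 3, a=3: 0, a=4: 3, a=5: 0, a=6: 3; total 12.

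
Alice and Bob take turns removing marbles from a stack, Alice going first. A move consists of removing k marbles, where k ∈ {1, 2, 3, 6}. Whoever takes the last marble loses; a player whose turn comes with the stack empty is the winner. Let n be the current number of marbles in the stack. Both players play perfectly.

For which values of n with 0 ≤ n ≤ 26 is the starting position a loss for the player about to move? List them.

1, 5, 9, 13, 17, 21, 25

Label each position W (a win for the player to move) or L (a loss). A position with no legal move is W; any other position is W exactly when some move reaches an L, and L when every move reaches a W.
n=0: no move; the opponent has just taken the last marble and therefore loses → W
n=1: →0(W) only, which is W, so L
n=2: →1(L), so W
n=3: →1(L), so W
n=4: →1(L), so W
n=5: →4(W), 3(W), 2(W) — all W, so L
n=6: →5(L), so W
n=7: →5(L), so W
n=8: →5(L), so W
n=9: →8(W), 7(W), 6(W), 3(W) — all W, so L
n=10: →9(L), so W
n=11: →9(L), so W
n=12: →9(L), so W
n=13: →12(W), 11(W), 10(W), 7(W) — all W, so L
n=14: →13(L), so W
n=15: →13(L), so W
n=16: →13(L), so W
n=17: →16(W), 15(W), 14(W), 11(W) — all W, so L
n=18: →17(L), so W
n=19: →17(L), so W
n=20: →17(L), so W
n=21: →20(W), 19(W), 18(W), 15(W) — all W, so L
n=22: →21(L), so W
n=23: →21(L), so W
n=24: →21(L), so W
n=25: →24(W), 23(W), 22(W), 19(W) — all W, so L
n=26: →25(L), so W
Reading off the rows marked L gives the requested list; there are 7 such values of n.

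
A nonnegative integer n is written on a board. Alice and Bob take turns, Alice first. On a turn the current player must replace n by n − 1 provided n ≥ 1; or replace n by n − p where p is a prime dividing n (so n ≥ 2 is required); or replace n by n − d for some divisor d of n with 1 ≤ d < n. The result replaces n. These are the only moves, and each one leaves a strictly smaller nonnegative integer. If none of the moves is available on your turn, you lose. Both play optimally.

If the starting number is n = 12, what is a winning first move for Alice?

Move to 9.

Build the W/L table. Terminal = L. A non-terminal position is W if it has a move to some L; otherwise it is L.
n=0: no move → L
n=1: can move to 0, which is L ⇒ W
n=2: can move to 0, which is L ⇒ W
n=3: can move to 0, which is L ⇒ W
n=4: moves to 2(W), 3(W); every one is W ⇒ L
n=5: can move to 0, which is L ⇒ W
n=6: can move to 4, which is L ⇒ W
n=7: can move to 0, which is L ⇒ W
n=8: can move to 4, which is L ⇒ W
n=9: moves to 6(W), 8(W); every one is W ⇒ L
n=10: can move to 9, which is L ⇒ W
n=11: can move to 0, which is L ⇒ W
n=12: can move to 9, which is L ⇒ W
From 12, the L positions reachable in one move are: 9.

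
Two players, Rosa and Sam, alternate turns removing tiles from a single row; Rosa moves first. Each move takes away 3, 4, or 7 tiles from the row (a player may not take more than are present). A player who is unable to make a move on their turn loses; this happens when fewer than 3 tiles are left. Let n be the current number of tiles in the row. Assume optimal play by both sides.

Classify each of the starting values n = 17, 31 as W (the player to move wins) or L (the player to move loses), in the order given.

Compute win/loss labels from the base case upward. A position with no move is L. Any other position is W if it can reach an L in one move, else L.
n=0: no move → L
n=1: no move → L
n=2: no move → L
n=3: can move to 0, which is L ⇒ W
n=4: can move to 1, which is L ⇒ W
n=5: can move to 2, which is L ⇒ W
n=6: can move to 2, which is L ⇒ W
n=7: can move to 0, which is L ⇒ W
n=8: can move to 1, which is L ⇒ W
n=9: can move to 2, which is L ⇒ W
n=10: moves to 7(W), 6(W), 3(W); every one is W ⇒ L
n=11: moves to 8(W), 7(W), 4(W); every one is W ⇒ L
n=12: moves to 9(W), 8(W), 5(W); every one is W ⇒ L
n=13: can move to 10, which is L ⇒ W
n=14: can move to 11, which is L ⇒ W
n=15: can move to 12, which is L ⇒ W
n=16: can move to 12, which is L ⇒ W
n=17: can move to 10, which is L ⇒ W
n=18: can move to 11, which is L ⇒ W
n=19: can move to 12, which is L ⇒ W
n=20: moves to 17(W), 16(W), 13(W); every one is W ⇒ L
n=21: moves to 18(W), 17(W), 14(W); every one is W ⇒ L
n=22: moves to 19(W), 18(W), 15(W); every one is W ⇒ L
n=23: can move to 20, which is L ⇒ W
n=24: can move to 21, which is L ⇒ W
n=25: can move to 22, which is L ⇒ W
n=26: can move to 22, which is L ⇒ W
n=27: can move to 20, which is L ⇒ W
n=28: can move to 21, which is L ⇒ W
n=29: can move to 22, which is L ⇒ W
n=30: moves to 27(W), 26(W), 23(W); every one is W ⇒ L
n=31: moves to 28(W), 27(W), 24(W); every one is W ⇒ L

17: W, 31: L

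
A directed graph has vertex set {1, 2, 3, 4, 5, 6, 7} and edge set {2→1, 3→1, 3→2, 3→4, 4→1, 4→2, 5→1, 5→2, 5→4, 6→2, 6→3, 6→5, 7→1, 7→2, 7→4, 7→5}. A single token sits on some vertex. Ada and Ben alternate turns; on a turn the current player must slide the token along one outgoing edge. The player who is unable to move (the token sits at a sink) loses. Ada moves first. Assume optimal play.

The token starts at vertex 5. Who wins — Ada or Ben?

Classify positions by backward induction: terminal positions (no move available) are L. From any other position, the mover wins iff some move reaches an L.
Every edge goes from a vertex to one that appears earlier in the order 1, 2, 4, 5, 3, 6, 7, so processing vertices in that order labels each vertex after all of its successors.
1: no outgoing edge → L
2: W (go to 1, an L position)
4: W (go to 1, an L position)
5: W (go to 1, an L position)
3: W (go to 1, an L position)
6: L (options 3(W), 5(W), 2(W) are all W)
7: W (go to 1, an L position)
From 5 Ada can move to 1, reaching an L position.

Ada wins.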